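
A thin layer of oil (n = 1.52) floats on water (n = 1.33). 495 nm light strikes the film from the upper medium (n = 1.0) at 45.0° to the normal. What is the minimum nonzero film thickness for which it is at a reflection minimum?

184 nm

Ray reflecting at the top interface goes from n = 1.0 toward n = 1.52: a half-wave phase shift.
At the lower boundary (n = 1.52 to n = 1.33) the reflected ray undergoes no phase shift.
The two reflections differ by half a wavelength.
For minimum reflection here: 2 n t cos θ_r = m λ.
Snell's law: 1.0 sin 45.0° = 1.52 sin θ_r → sin θ_r = 0.465, cos θ_r = 0.885.
Minimum nonzero at m = 1: t = λ / (2 n cos θ_r) = 495 / (2 × 1.52 × 0.885) = 184 nm.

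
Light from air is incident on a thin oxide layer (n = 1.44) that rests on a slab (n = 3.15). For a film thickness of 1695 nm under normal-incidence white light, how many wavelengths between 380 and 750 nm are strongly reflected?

Top surface (1.0 → 1.44): reflection off a higher-index medium gives a half-wave phase shift.
Bottom surface (1.44 → 3.15): reflection off a higher-index medium gives a half-wave phase shift.
The two reflections carry the same phase change, so no net offset.
For strong reflection here: 2 n t = m λ.
λ = 2 n t / m = 4882 / m nm.
m=6: 814 nm (IR); m=7: 697 nm (visible); m=8: 610 nm (visible); m=9: 542 nm (visible); m=10: 488 nm (visible); m=11: 444 nm (visible); m=12: 407 nm (visible); m=13: 376 nm (UV).

6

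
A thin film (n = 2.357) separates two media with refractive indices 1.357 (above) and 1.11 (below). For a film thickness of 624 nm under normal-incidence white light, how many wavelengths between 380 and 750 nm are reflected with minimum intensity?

Top surface (1.357 → 2.357): reflection off a higher-index medium gives a half-wave phase shift.
Ray reflecting at the bottom interface goes from n = 2.357 toward n = 1.11: no phase shift.
Exactly one π shift → a net half-wave offset.
With one net inversion, destructive interference in reflection requires 2 n t = m λ.
λ = 2 n t / m = 2942 / m nm.
m=3: 981 nm (IR); m=4: 735 nm (visible); m=5: 588 nm (visible); m=6: 490 nm (visible); m=7: 420 nm (visible); m=8: 368 nm (UV).

4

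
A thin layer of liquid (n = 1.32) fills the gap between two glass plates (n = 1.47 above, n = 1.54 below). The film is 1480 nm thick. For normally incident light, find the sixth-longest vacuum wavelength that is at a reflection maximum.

710 nm

Top surface (1.47 → 1.32): reflection off a lower-index medium gives no phase shift.
At the lower boundary (n = 1.32 to n = 1.54) the reflected ray undergoes a half-wave phase shift.
Net: one phase inversion between the two reflected rays.
For strong reflection here: 2 n t = (m + ½) λ.
λ = 2 n t / (m + ½). The sixth-longest wavelength is m = 5: λ = 2 × 1.32 × 1480 / 5.50 = 710 nm.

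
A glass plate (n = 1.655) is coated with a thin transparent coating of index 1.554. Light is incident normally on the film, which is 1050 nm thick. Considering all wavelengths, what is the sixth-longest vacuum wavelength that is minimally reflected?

593 nm

Ray reflecting at the top interface goes from n = 1.0 toward n = 1.554: a half-wave phase shift.
Ray reflecting at the bottom interface goes from n = 1.554 toward n = 1.655: a half-wave phase shift.
The two reflections carry the same phase change, so no net offset.
So the condition for destructive reflection is 2 n t = (m + ½) λ.
λ = 2 n t / (m + ½). The sixth-longest wavelength is m = 5: λ = 2 × 1.554 × 1050 / 5.50 = 593 nm.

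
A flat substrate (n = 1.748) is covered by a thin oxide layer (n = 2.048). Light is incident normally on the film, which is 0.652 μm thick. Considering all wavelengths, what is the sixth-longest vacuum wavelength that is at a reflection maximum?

Ray reflecting at the top interface goes from n = 1.0 toward n = 2.048: a half-wave phase shift.
At the lower boundary (n = 2.048 to n = 1.748) the reflected ray undergoes no phase shift.
The two reflections differ by half a wavelength.
With one net inversion, constructive interference in reflection requires 2 n t = (m + ½) λ.
λ = 2 n t / (m + ½). The sixth-longest wavelength is m = 5: λ = 2 × 2.048 × 652 / 5.50 = 486 nm.

486 nm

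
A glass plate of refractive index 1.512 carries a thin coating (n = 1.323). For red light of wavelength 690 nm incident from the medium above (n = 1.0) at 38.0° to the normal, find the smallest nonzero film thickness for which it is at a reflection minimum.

147 nm

At the upper boundary (n = 1.0 to n = 1.323) the reflected ray undergoes a half-wave phase shift.
Ray reflecting at the bottom interface goes from n = 1.323 toward n = 1.512: a half-wave phase shift.
Zero or two π shifts → no net half-wave offset.
For weak reflection here: 2 n t cos θ_r = (m + ½) λ.
Snell's law: 1.0 sin 38.0° = 1.323 sin θ_r → sin θ_r = 0.465, cos θ_r = 0.885.
Minimum at m = 0: t = λ / (4 n cos θ_r) = 690 / (4 × 1.323 × 0.885) = 147 nm.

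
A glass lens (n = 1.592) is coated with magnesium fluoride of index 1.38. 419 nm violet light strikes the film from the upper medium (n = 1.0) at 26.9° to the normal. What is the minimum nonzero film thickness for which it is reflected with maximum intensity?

161 nm

At the upper boundary (n = 1.0 to n = 1.38) the reflected ray undergoes a half-wave phase shift.
Ray reflecting at the bottom interface goes from n = 1.38 toward n = 1.592: a half-wave phase shift.
The two reflections carry the same phase change, so no net offset.
With no net inversion, constructive interference in reflection requires 2 n t cos θ_r = m λ.
Snell's law: 1.0 sin 26.9° = 1.38 sin θ_r → sin θ_r = 0.328, cos θ_r = 0.945.
Minimum nonzero at m = 1: t = λ / (2 n cos θ_r) = 419 / (2 × 1.38 × 0.945) = 161 nm.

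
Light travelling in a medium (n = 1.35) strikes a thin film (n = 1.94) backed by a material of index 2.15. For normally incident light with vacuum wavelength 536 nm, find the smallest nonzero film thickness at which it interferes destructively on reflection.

69.1 nm

Top surface (1.35 → 1.94): reflection off a higher-index medium gives a half-wave phase shift.
Bottom surface (1.94 → 2.15): reflection off a higher-index medium gives a half-wave phase shift.
Zero or two π shifts → no net half-wave offset.
So the condition for destructive reflection is 2 n t = (m + ½) λ.
Minimum at m = 0: t = λ / (4 n) = 536 / (4 × 1.94) = 69.1 nm.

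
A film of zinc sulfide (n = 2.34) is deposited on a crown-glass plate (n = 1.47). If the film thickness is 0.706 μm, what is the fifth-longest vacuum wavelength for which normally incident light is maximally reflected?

Ray reflecting at the top interface goes from n = 1.0 toward n = 2.34: a half-wave phase shift.
At the lower boundary (n = 2.34 to n = 1.47) the reflected ray undergoes no phase shift.
Exactly one π shift → a net half-wave offset.
With one net inversion, constructive interference in reflection requires 2 n t = (m + ½) λ.
λ = 2 n t / (m + ½). The fifth-longest wavelength is m = 4: λ = 2 × 2.34 × 706 / 4.50 = 734 nm.

734 nm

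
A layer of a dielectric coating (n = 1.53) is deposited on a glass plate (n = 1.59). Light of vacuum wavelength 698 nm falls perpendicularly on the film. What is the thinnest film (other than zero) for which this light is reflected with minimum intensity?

114 nm

Ray reflecting at the top interface goes from n = 1.0 toward n = 1.53: a half-wave phase shift.
Ray reflecting at the bottom interface goes from n = 1.53 toward n = 1.59: a half-wave phase shift.
Net: no relative phase inversion (both shifts match).
For weak reflection here: 2 n t = (m + ½) λ.
Minimum at m = 0: t = λ / (4 n) = 698 / (4 × 1.53) = 114 nm.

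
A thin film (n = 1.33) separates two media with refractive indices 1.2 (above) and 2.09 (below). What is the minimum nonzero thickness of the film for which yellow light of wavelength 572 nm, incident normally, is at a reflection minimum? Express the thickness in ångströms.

Top surface (1.2 → 1.33): reflection off a higher-index medium gives a half-wave phase shift.
Bottom surface (1.33 → 2.09): reflection off a higher-index medium gives a half-wave phase shift.
The two reflections carry the same phase change, so no net offset.
For minimum reflection here: 2 n t = (m + ½) λ.
Minimum at m = 0: t = λ / (4 n) = 572 / (4 × 1.33) = 108 nm.

1075 Å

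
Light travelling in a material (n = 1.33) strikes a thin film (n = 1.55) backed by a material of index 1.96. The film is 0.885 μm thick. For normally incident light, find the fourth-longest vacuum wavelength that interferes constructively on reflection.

686 nm

Ray reflecting at the top interface goes from n = 1.33 toward n = 1.55: a half-wave phase shift.
At the lower boundary (n = 1.55 to n = 1.96) the reflected ray undergoes a half-wave phase shift.
Net: no relative phase inversion (both shifts match).
With no net inversion, constructive interference in reflection requires 2 n t = m λ.
λ = 2 n t / m. The fourth-longest wavelength is m = 4: λ = 2 × 1.55 × 885 / 4.00 = 686 nm.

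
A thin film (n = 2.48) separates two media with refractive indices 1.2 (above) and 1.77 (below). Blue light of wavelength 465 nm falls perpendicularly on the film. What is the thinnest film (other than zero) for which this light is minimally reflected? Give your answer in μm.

At the upper boundary (n = 1.2 to n = 2.48) the reflected ray undergoes a half-wave phase shift.
At the lower boundary (n = 2.48 to n = 1.77) the reflected ray undergoes no phase shift.
The two reflections differ by half a wavelength.
For dark reflection here: 2 n t = m λ.
Minimum nonzero at m = 1: t = λ / (2 n) = 465 / (2 × 2.48) = 93.8 nm.

0.0938 μm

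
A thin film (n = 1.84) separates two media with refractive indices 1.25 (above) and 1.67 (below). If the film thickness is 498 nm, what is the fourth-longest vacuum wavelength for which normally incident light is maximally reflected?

Top surface (1.25 → 1.84): reflection off a higher-index medium gives a half-wave phase shift.
Bottom surface (1.84 → 1.67): reflection off a lower-index medium gives no phase shift.
Net: one phase inversion between the two reflected rays.
With one net inversion, constructive interference in reflection requires 2 n t = (m + ½) λ.
λ = 2 n t / (m + ½). The fourth-longest wavelength is m = 3: λ = 2 × 1.84 × 498 / 3.50 = 524 nm.

524 nm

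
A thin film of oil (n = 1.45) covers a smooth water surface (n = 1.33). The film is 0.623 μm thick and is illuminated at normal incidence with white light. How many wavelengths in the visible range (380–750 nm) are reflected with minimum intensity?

2

Ray reflecting at the top interface goes from n = 1.0 toward n = 1.45: a half-wave phase shift.
At the lower boundary (n = 1.45 to n = 1.33) the reflected ray undergoes no phase shift.
Exactly one π shift → a net half-wave offset.
So the condition for destructive reflection is 2 n t = m λ.
λ = 2 n t / m = 1807 / m nm.
m=2: 903 nm (IR); m=3: 602 nm (visible); m=4: 452 nm (visible); m=5: 361 nm (UV).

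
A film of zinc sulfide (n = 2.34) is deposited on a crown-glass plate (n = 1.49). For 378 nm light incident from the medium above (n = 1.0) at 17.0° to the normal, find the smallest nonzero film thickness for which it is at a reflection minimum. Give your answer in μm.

Ray reflecting at the top interface goes from n = 1.0 toward n = 2.34: a half-wave phase shift.
Ray reflecting at the bottom interface goes from n = 2.34 toward n = 1.49: no phase shift.
The two reflections differ by half a wavelength.
With one net inversion, destructive interference in reflection requires 2 n t cos θ_r = m λ.
Snell's law: 1.0 sin 17.0° = 2.34 sin θ_r → sin θ_r = 0.125, cos θ_r = 0.992.
Minimum nonzero at m = 1: t = λ / (2 n cos θ_r) = 378 / (2 × 2.34 × 0.992) = 81.4 nm.

0.0814 μm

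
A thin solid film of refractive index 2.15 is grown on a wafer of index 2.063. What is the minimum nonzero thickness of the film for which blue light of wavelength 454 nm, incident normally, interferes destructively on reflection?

106 nm

At the upper boundary (n = 1.0 to n = 2.15) the reflected ray undergoes a half-wave phase shift.
Ray reflecting at the bottom interface goes from n = 2.15 toward n = 2.063: no phase shift.
Net: one phase inversion between the two reflected rays.
For minimum reflection here: 2 n t = m λ.
Minimum nonzero at m = 1: t = λ / (2 n) = 454 / (2 × 2.15) = 106 nm.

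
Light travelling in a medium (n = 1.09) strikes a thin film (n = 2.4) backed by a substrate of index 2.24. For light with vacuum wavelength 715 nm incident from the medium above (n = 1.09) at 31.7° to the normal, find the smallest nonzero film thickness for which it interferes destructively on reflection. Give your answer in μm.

At the upper boundary (n = 1.09 to n = 2.4) the reflected ray undergoes a half-wave phase shift.
Bottom surface (2.4 → 2.24): reflection off a lower-index medium gives no phase shift.
Exactly one π shift → a net half-wave offset.
With one net inversion, destructive interference in reflection requires 2 n t cos θ_r = m λ.
Snell's law: 1.09 sin 31.7° = 2.4 sin θ_r → sin θ_r = 0.239, cos θ_r = 0.971.
Minimum nonzero at m = 1: t = λ / (2 n cos θ_r) = 715 / (2 × 2.4 × 0.971) = 153 nm.

0.153 μm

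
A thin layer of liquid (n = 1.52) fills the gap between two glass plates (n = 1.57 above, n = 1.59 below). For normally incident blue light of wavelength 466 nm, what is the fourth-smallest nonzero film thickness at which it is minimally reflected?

Top surface (1.57 → 1.52): reflection off a lower-index medium gives no phase shift.
Bottom surface (1.52 → 1.59): reflection off a higher-index medium gives a half-wave phase shift.
Exactly one π shift → a net half-wave offset.
For dark reflection here: 2 n t = m λ.
The fourth-smallest nonzero thickness corresponds to m = 4: t = m λ / (2 n) = 4.00 × 466 / (2 × 1.52) = 613 nm.

613 nm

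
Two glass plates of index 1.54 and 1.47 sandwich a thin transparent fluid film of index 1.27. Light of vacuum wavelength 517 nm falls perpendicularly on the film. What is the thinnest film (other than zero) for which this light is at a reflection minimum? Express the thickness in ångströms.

Top surface (1.54 → 1.27): reflection off a lower-index medium gives no phase shift.
Bottom surface (1.27 → 1.47): reflection off a higher-index medium gives a half-wave phase shift.
The two reflections differ by half a wavelength.
For minimum reflection here: 2 n t = m λ.
Minimum nonzero at m = 1: t = λ / (2 n) = 517 / (2 × 1.27) = 204 nm.

2035 Å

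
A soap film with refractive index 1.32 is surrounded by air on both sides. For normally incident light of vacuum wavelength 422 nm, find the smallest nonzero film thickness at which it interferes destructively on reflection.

160 nm

Ray reflecting at the top interface goes from n = 1.0 toward n = 1.32: a half-wave phase shift.
At the lower boundary (n = 1.32 to n = 1.0) the reflected ray undergoes no phase shift.
Exactly one π shift → a net half-wave offset.
So the condition for destructive reflection is 2 n t = m λ.
Minimum nonzero at m = 1: t = λ / (2 n) = 422 / (2 × 1.32) = 160 nm.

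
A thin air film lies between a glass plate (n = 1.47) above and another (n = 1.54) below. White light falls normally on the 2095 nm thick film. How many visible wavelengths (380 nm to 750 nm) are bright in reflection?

5

Ray reflecting at the top interface goes from n = 1.47 toward n = 1.0: no phase shift.
Bottom surface (1.0 → 1.54): reflection off a higher-index medium gives a half-wave phase shift.
Net: one phase inversion between the two reflected rays.
With one net inversion, constructive interference in reflection requires 2 n t = (m + ½) λ.
λ = 2 n t / (m + ½) = 4190 / (m + ½) nm.
m=5: 762 nm (IR); m=6: 645 nm (visible); m=7: 559 nm (visible); m=8: 493 nm (visible); m=9: 441 nm (visible); m=10: 399 nm (visible); m=11: 364 nm (UV).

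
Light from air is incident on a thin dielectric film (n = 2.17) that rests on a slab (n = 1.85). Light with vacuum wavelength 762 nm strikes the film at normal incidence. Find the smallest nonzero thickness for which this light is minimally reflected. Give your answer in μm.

0.176 μm

Top surface (1.0 → 2.17): reflection off a higher-index medium gives a half-wave phase shift.
Bottom surface (2.17 → 1.85): reflection off a lower-index medium gives no phase shift.
Net: one phase inversion between the two reflected rays.
For dark reflection here: 2 n t = m λ.
The smallest nonzero thickness corresponds to m = 1: t = m λ / (2 n) = 1.00 × 762 / (2 × 2.17) = 176 nm.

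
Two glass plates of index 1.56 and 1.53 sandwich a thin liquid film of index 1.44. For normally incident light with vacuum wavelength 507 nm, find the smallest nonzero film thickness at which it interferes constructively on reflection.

88.0 nm

Top surface (1.56 → 1.44): reflection off a lower-index medium gives no phase shift.
Bottom surface (1.44 → 1.53): reflection off a higher-index medium gives a half-wave phase shift.
Exactly one π shift → a net half-wave offset.
For maximum reflection here: 2 n t = (m + ½) λ.
Minimum at m = 0: t = λ / (4 n) = 507 / (4 × 1.44) = 88.0 nm.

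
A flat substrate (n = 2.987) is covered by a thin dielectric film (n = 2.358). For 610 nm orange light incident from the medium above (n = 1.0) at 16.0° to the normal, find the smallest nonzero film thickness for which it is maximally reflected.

At the upper boundary (n = 1.0 to n = 2.358) the reflected ray undergoes a half-wave phase shift.
Bottom surface (2.358 → 2.987): reflection off a higher-index medium gives a half-wave phase shift.
Zero or two π shifts → no net half-wave offset.
With no net inversion, constructive interference in reflection requires 2 n t cos θ_r = m λ.
Snell's law: 1.0 sin 16.0° = 2.358 sin θ_r → sin θ_r = 0.117, cos θ_r = 0.993.
Minimum nonzero at m = 1: t = λ / (2 n cos θ_r) = 610 / (2 × 2.358 × 0.993) = 130 nm.

130 nm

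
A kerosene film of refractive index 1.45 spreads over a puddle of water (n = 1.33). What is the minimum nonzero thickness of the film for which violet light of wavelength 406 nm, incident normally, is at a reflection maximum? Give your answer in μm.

0.0700 μm

Top surface (1.0 → 1.45): reflection off a higher-index medium gives a half-wave phase shift.
At the lower boundary (n = 1.45 to n = 1.33) the reflected ray undergoes no phase shift.
The two reflections differ by half a wavelength.
With one net inversion, constructive interference in reflection requires 2 n t = (m + ½) λ.
Minimum at m = 0: t = λ / (4 n) = 406 / (4 × 1.45) = 70.0 nm.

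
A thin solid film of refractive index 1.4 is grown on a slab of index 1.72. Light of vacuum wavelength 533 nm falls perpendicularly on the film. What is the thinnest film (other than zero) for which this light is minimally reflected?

95.2 nm

Top surface (1.0 → 1.4): reflection off a higher-index medium gives a half-wave phase shift.
Bottom surface (1.4 → 1.72): reflection off a higher-index medium gives a half-wave phase shift.
Net: no relative phase inversion (both shifts match).
With no net inversion, destructive interference in reflection requires 2 n t = (m + ½) λ.
Minimum at m = 0: t = λ / (4 n) = 533 / (4 × 1.4) = 95.2 nm.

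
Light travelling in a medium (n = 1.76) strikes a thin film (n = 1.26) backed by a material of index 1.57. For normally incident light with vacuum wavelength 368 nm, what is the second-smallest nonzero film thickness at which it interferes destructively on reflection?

At the upper boundary (n = 1.76 to n = 1.26) the reflected ray undergoes no phase shift.
Bottom surface (1.26 → 1.57): reflection off a higher-index medium gives a half-wave phase shift.
Net: one phase inversion between the two reflected rays.
So the condition for destructive reflection is 2 n t = m λ.
The second-smallest nonzero thickness corresponds to m = 2: t = m λ / (2 n) = 2.00 × 368 / (2 × 1.26) = 292 nm.

292 nm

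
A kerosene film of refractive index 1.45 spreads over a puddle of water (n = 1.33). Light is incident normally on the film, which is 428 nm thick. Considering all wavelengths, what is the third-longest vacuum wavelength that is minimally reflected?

Top surface (1.0 → 1.45): reflection off a higher-index medium gives a half-wave phase shift.
Bottom surface (1.45 → 1.33): reflection off a lower-index medium gives no phase shift.
The two reflections differ by half a wavelength.
So the condition for destructive reflection is 2 n t = m λ.
λ = 2 n t / m. The third-longest wavelength is m = 3: λ = 2 × 1.45 × 428 / 3.00 = 414 nm.

414 nm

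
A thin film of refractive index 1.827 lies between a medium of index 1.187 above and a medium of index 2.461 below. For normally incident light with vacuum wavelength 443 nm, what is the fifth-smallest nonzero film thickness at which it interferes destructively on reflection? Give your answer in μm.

Ray reflecting at the top interface goes from n = 1.187 toward n = 1.827: a half-wave phase shift.
At the lower boundary (n = 1.827 to n = 2.461) the reflected ray undergoes a half-wave phase shift.
Net: no relative phase inversion (both shifts match).
For dark reflection here: 2 n t = (m + ½) λ.
The fifth-smallest nonzero thickness corresponds to m = 4: t = (m + ½) λ / (2 n) = 4.50 × 443 / (2 × 1.827) = 546 nm.

0.546 μm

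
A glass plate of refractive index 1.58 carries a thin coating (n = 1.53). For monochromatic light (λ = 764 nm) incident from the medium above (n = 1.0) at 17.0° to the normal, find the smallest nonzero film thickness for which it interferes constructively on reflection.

Ray reflecting at the top interface goes from n = 1.0 toward n = 1.53: a half-wave phase shift.
Bottom surface (1.53 → 1.58): reflection off a higher-index medium gives a half-wave phase shift.
The two reflections carry the same phase change, so no net offset.
So the condition for constructive reflection is 2 n t cos θ_r = m λ.
Snell's law: 1.0 sin 17.0° = 1.53 sin θ_r → sin θ_r = 0.191, cos θ_r = 0.982.
Minimum nonzero at m = 1: t = λ / (2 n cos θ_r) = 764 / (2 × 1.53 × 0.982) = 254 nm.

254 nm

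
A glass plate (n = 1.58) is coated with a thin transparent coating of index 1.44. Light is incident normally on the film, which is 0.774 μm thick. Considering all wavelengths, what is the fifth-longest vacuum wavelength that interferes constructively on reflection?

Ray reflecting at the top interface goes from n = 1.0 toward n = 1.44: a half-wave phase shift.
Bottom surface (1.44 → 1.58): reflection off a higher-index medium gives a half-wave phase shift.
The two reflections carry the same phase change, so no net offset.
So the condition for constructive reflection is 2 n t = m λ.
λ = 2 n t / m. The fifth-longest wavelength is m = 5: λ = 2 × 1.44 × 774 / 5.00 = 446 nm.

446 nm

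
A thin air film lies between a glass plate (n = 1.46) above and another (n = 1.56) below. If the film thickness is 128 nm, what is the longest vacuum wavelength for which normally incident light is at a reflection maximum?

Ray reflecting at the top interface goes from n = 1.46 toward n = 1.0: no phase shift.
At the lower boundary (n = 1.0 to n = 1.56) the reflected ray undergoes a half-wave phase shift.
Net: one phase inversion between the two reflected rays.
So the condition for constructive reflection is 2 n t = (m + ½) λ.
λ = 2 n t / (m + ½). The longest wavelength is m = 0: λ = 2 × 1.0 × 128 / 0.500 = 512 nm.

512 nm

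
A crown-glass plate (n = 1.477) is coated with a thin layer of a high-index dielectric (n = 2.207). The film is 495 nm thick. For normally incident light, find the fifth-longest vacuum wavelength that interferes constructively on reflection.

Ray reflecting at the top interface goes from n = 1.0 toward n = 2.207: a half-wave phase shift.
Ray reflecting at the bottom interface goes from n = 2.207 toward n = 1.477: no phase shift.
The two reflections differ by half a wavelength.
With one net inversion, constructive interference in reflection requires 2 n t = (m + ½) λ.
λ = 2 n t / (m + ½). The fifth-longest wavelength is m = 4: λ = 2 × 2.207 × 495 / 4.50 = 486 nm.

486 nm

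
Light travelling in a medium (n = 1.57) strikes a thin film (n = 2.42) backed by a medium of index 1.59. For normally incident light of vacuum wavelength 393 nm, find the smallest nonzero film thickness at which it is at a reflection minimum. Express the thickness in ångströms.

812 Å

Top surface (1.57 → 2.42): reflection off a higher-index medium gives a half-wave phase shift.
At the lower boundary (n = 2.42 to n = 1.59) the reflected ray undergoes no phase shift.
Exactly one π shift → a net half-wave offset.
So the condition for destructive reflection is 2 n t = m λ.
Minimum nonzero at m = 1: t = λ / (2 n) = 393 / (2 × 2.42) = 81.2 nm.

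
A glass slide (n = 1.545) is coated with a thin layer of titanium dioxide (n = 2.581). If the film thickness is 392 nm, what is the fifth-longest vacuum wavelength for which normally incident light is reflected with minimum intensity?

Ray reflecting at the top interface goes from n = 1.0 toward n = 2.581: a half-wave phase shift.
Bottom surface (2.581 → 1.545): reflection off a lower-index medium gives no phase shift.
The two reflections differ by half a wavelength.
So the condition for destructive reflection is 2 n t = m λ.
λ = 2 n t / m. The fifth-longest wavelength is m = 5: λ = 2 × 2.581 × 392 / 5.00 = 405 nm.

405 nm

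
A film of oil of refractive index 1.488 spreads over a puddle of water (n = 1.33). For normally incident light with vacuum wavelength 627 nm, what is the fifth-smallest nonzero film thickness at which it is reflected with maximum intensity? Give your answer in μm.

0.948 μm

Ray reflecting at the top interface goes from n = 1.0 toward n = 1.488: a half-wave phase shift.
At the lower boundary (n = 1.488 to n = 1.33) the reflected ray undergoes no phase shift.
The two reflections differ by half a wavelength.
With one net inversion, constructive interference in reflection requires 2 n t = (m + ½) λ.
The fifth-smallest nonzero thickness corresponds to m = 4: t = (m + ½) λ / (2 n) = 4.50 × 627 / (2 × 1.488) = 948 nm.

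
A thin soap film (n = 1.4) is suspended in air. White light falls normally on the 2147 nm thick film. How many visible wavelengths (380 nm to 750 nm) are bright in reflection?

At the upper boundary (n = 1.0 to n = 1.4) the reflected ray undergoes a half-wave phase shift.
Bottom surface (1.4 → 1.0): reflection off a lower-index medium gives no phase shift.
The two reflections differ by half a wavelength.
So the condition for constructive reflection is 2 n t = (m + ½) λ.
λ = 2 n t / (m + ½) = 6012 / (m + ½) nm.
m=7: 802 nm (IR); m=8: 707 nm (visible); m=9: 633 nm (visible); m=10: 573 nm (visible); m=11: 523 nm (visible); m=12: 481 nm (visible); m=13: 445 nm (visible); m=14: 415 nm (visible); m=15: 388 nm (visible); m=16: 364 nm (UV).

8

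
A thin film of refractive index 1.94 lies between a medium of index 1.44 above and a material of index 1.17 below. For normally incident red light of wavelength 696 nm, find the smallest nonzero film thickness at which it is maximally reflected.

At the upper boundary (n = 1.44 to n = 1.94) the reflected ray undergoes a half-wave phase shift.
Bottom surface (1.94 → 1.17): reflection off a lower-index medium gives no phase shift.
The two reflections differ by half a wavelength.
With one net inversion, constructive interference in reflection requires 2 n t = (m + ½) λ.
Minimum at m = 0: t = λ / (4 n) = 696 / (4 × 1.94) = 89.7 nm.

89.7 nm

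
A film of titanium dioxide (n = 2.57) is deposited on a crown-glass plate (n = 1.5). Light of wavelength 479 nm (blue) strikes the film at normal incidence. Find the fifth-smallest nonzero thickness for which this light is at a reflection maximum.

Ray reflecting at the top interface goes from n = 1.0 toward n = 2.57: a half-wave phase shift.
Ray reflecting at the bottom interface goes from n = 2.57 toward n = 1.5: no phase shift.
Net: one phase inversion between the two reflected rays.
So the condition for constructive reflection is 2 n t = (m + ½) λ.
The fifth-smallest nonzero thickness corresponds to m = 4: t = (m + ½) λ / (2 n) = 4.50 × 479 / (2 × 2.57) = 419 nm.

419 nm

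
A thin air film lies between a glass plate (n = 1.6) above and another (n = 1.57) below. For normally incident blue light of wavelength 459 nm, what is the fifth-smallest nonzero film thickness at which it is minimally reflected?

Ray reflecting at the top interface goes from n = 1.6 toward n = 1.0: no phase shift.
Ray reflecting at the bottom interface goes from n = 1.0 toward n = 1.57: a half-wave phase shift.
Exactly one π shift → a net half-wave offset.
With one net inversion, destructive interference in reflection requires 2 n t = m λ.
The fifth-smallest nonzero thickness corresponds to m = 5: t = m λ / (2 n) = 5.00 × 459 / (2 × 1.0) = 1148 nm.

1148 nm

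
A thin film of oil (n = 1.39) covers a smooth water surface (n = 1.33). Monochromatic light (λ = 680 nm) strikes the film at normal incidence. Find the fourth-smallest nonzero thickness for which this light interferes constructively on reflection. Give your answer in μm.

Top surface (1.0 → 1.39): reflection off a higher-index medium gives a half-wave phase shift.
Bottom surface (1.39 → 1.33): reflection off a lower-index medium gives no phase shift.
Exactly one π shift → a net half-wave offset.
So the condition for constructive reflection is 2 n t = (m + ½) λ.
The fourth-smallest nonzero thickness corresponds to m = 3: t = (m + ½) λ / (2 n) = 3.50 × 680 / (2 × 1.39) = 856 nm.

0.856 μm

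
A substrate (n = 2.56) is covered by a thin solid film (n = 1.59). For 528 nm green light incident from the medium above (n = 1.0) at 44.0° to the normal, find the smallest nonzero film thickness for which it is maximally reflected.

185 nm

Top surface (1.0 → 1.59): reflection off a higher-index medium gives a half-wave phase shift.
Ray reflecting at the bottom interface goes from n = 1.59 toward n = 2.56: a half-wave phase shift.
Zero or two π shifts → no net half-wave offset.
So the condition for constructive reflection is 2 n t cos θ_r = m λ.
Snell's law: 1.0 sin 44.0° = 1.59 sin θ_r → sin θ_r = 0.437, cos θ_r = 0.900.
Minimum nonzero at m = 1: t = λ / (2 n cos θ_r) = 528 / (2 × 1.59 × 0.900) = 185 nm.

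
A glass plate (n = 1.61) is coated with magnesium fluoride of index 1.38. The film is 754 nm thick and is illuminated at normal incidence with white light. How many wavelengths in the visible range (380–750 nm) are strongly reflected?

3

At the upper boundary (n = 1.0 to n = 1.38) the reflected ray undergoes a half-wave phase shift.
Bottom surface (1.38 → 1.61): reflection off a higher-index medium gives a half-wave phase shift.
Net: no relative phase inversion (both shifts match).
With no net inversion, constructive interference in reflection requires 2 n t = m λ.
λ = 2 n t / m = 2081 / m nm.
m=2: 1041 nm (IR); m=3: 694 nm (visible); m=4: 520 nm (visible); m=5: 416 nm (visible); m=6: 347 nm (UV).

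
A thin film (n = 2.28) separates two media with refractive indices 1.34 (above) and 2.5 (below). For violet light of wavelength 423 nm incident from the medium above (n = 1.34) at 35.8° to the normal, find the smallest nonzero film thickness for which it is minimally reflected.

Ray reflecting at the top interface goes from n = 1.34 toward n = 2.28: a half-wave phase shift.
Bottom surface (2.28 → 2.5): reflection off a higher-index medium gives a half-wave phase shift.
Net: no relative phase inversion (both shifts match).
For minimum reflection here: 2 n t cos θ_r = (m + ½) λ.
Snell's law: 1.34 sin 35.8° = 2.28 sin θ_r → sin θ_r = 0.344, cos θ_r = 0.939.
Minimum at m = 0: t = λ / (4 n cos θ_r) = 423 / (4 × 2.28 × 0.939) = 49.4 nm.

49.4 nm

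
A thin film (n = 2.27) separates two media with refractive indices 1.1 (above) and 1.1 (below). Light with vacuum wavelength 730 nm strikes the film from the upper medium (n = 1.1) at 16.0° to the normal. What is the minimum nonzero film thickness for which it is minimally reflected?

Top surface (1.1 → 2.27): reflection off a higher-index medium gives a half-wave phase shift.
At the lower boundary (n = 2.27 to n = 1.1) the reflected ray undergoes no phase shift.
Net: one phase inversion between the two reflected rays.
So the condition for destructive reflection is 2 n t cos θ_r = m λ.
Snell's law: 1.1 sin 16.0° = 2.27 sin θ_r → sin θ_r = 0.134, cos θ_r = 0.991.
Minimum nonzero at m = 1: t = λ / (2 n cos θ_r) = 730 / (2 × 2.27 × 0.991) = 162 nm.

162 nm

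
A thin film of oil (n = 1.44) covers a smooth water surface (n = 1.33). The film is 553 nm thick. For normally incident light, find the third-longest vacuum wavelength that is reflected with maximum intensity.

637 nm

At the upper boundary (n = 1.0 to n = 1.44) the reflected ray undergoes a half-wave phase shift.
At the lower boundary (n = 1.44 to n = 1.33) the reflected ray undergoes no phase shift.
The two reflections differ by half a wavelength.
With one net inversion, constructive interference in reflection requires 2 n t = (m + ½) λ.
λ = 2 n t / (m + ½). The third-longest wavelength is m = 2: λ = 2 × 1.44 × 553 / 2.50 = 637 nm.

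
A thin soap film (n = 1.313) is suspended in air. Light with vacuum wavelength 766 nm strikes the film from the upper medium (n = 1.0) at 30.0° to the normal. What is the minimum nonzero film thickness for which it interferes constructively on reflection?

158 nm

Ray reflecting at the top interface goes from n = 1.0 toward n = 1.313: a half-wave phase shift.
Bottom surface (1.313 → 1.0): reflection off a lower-index medium gives no phase shift.
Net: one phase inversion between the two reflected rays.
With one net inversion, constructive interference in reflection requires 2 n t cos θ_r = (m + ½) λ.
Snell's law: 1.0 sin 30.0° = 1.313 sin θ_r → sin θ_r = 0.381, cos θ_r = 0.925.
Minimum at m = 0: t = λ / (4 n cos θ_r) = 766 / (4 × 1.313 × 0.925) = 158 nm.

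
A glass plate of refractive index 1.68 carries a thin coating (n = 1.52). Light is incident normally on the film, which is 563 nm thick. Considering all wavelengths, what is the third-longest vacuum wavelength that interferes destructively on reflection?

Ray reflecting at the top interface goes from n = 1.0 toward n = 1.52: a half-wave phase shift.
Bottom surface (1.52 → 1.68): reflection off a higher-index medium gives a half-wave phase shift.
The two reflections carry the same phase change, so no net offset.
For weak reflection here: 2 n t = (m + ½) λ.
λ = 2 n t / (m + ½). The third-longest wavelength is m = 2: λ = 2 × 1.52 × 563 / 2.50 = 685 nm.

685 nm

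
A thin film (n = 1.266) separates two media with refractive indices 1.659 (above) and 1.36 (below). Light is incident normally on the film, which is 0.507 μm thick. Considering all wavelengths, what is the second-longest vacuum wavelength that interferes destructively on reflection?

At the upper boundary (n = 1.659 to n = 1.266) the reflected ray undergoes no phase shift.
At the lower boundary (n = 1.266 to n = 1.36) the reflected ray undergoes a half-wave phase shift.
Exactly one π shift → a net half-wave offset.
For dark reflection here: 2 n t = m λ.
λ = 2 n t / m. The second-longest wavelength is m = 2: λ = 2 × 1.266 × 507 / 2.00 = 642 nm.

642 nm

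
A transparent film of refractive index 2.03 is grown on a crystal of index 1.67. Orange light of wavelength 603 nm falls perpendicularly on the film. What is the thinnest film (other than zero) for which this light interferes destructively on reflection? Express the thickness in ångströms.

Top surface (1.0 → 2.03): reflection off a higher-index medium gives a half-wave phase shift.
Ray reflecting at the bottom interface goes from n = 2.03 toward n = 1.67: no phase shift.
The two reflections differ by half a wavelength.
So the condition for destructive reflection is 2 n t = m λ.
Minimum nonzero at m = 1: t = λ / (2 n) = 603 / (2 × 2.03) = 149 nm.

1485 Å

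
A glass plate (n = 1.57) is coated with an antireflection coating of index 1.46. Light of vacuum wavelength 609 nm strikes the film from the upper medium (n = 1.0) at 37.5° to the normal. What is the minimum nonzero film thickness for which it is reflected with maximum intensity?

Ray reflecting at the top interface goes from n = 1.0 toward n = 1.46: a half-wave phase shift.
At the lower boundary (n = 1.46 to n = 1.57) the reflected ray undergoes a half-wave phase shift.
The two reflections carry the same phase change, so no net offset.
So the condition for constructive reflection is 2 n t cos θ_r = m λ.
Snell's law: 1.0 sin 37.5° = 1.46 sin θ_r → sin θ_r = 0.417, cos θ_r = 0.909.
Minimum nonzero at m = 1: t = λ / (2 n cos θ_r) = 609 / (2 × 1.46 × 0.909) = 229 nm.

229 nm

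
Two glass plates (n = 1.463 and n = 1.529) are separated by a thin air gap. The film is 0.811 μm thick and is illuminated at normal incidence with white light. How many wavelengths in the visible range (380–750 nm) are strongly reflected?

2

At the upper boundary (n = 1.463 to n = 1.0) the reflected ray undergoes no phase shift.
Bottom surface (1.0 → 1.529): reflection off a higher-index medium gives a half-wave phase shift.
Exactly one π shift → a net half-wave offset.
So the condition for constructive reflection is 2 n t = (m + ½) λ.
λ = 2 n t / (m + ½) = 1622 / (m + ½) nm.
m=1: 1081 nm (IR); m=2: 649 nm (visible); m=3: 463 nm (visible); m=4: 360 nm (UV).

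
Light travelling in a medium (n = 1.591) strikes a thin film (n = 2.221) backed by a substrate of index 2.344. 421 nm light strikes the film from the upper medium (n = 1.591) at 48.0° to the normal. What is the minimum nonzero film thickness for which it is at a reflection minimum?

Ray reflecting at the top interface goes from n = 1.591 toward n = 2.221: a half-wave phase shift.
At the lower boundary (n = 2.221 to n = 2.344) the reflected ray undergoes a half-wave phase shift.
Net: no relative phase inversion (both shifts match).
With no net inversion, destructive interference in reflection requires 2 n t cos θ_r = (m + ½) λ.
Snell's law: 1.591 sin 48.0° = 2.221 sin θ_r → sin θ_r = 0.532, cos θ_r = 0.847.
Minimum at m = 0: t = λ / (4 n cos θ_r) = 421 / (4 × 2.221 × 0.847) = 56.0 nm.

56.0 nm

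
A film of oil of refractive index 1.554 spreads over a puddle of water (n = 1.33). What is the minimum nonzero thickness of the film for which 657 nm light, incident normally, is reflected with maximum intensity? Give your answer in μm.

0.106 μm

Ray reflecting at the top interface goes from n = 1.0 toward n = 1.554: a half-wave phase shift.
Ray reflecting at the bottom interface goes from n = 1.554 toward n = 1.33: no phase shift.
The two reflections differ by half a wavelength.
For bright reflection here: 2 n t = (m + ½) λ.
Minimum at m = 0: t = λ / (4 n) = 657 / (4 × 1.554) = 106 nm.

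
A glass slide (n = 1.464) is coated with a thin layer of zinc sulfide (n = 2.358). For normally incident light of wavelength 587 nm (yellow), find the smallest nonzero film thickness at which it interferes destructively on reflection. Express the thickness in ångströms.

1245 Å

Ray reflecting at the top interface goes from n = 1.0 toward n = 2.358: a half-wave phase shift.
Ray reflecting at the bottom interface goes from n = 2.358 toward n = 1.464: no phase shift.
Net: one phase inversion between the two reflected rays.
For minimum reflection here: 2 n t = m λ.
Minimum nonzero at m = 1: t = λ / (2 n) = 587 / (2 × 2.358) = 124 nm.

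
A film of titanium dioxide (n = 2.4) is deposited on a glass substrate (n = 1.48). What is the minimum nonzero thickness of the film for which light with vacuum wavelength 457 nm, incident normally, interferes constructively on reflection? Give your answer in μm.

0.0476 μm

Ray reflecting at the top interface goes from n = 1.0 toward n = 2.4: a half-wave phase shift.
Ray reflecting at the bottom interface goes from n = 2.4 toward n = 1.48: no phase shift.
The two reflections differ by half a wavelength.
With one net inversion, constructive interference in reflection requires 2 n t = (m + ½) λ.
Minimum at m = 0: t = λ / (4 n) = 457 / (4 × 2.4) = 47.6 nm.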